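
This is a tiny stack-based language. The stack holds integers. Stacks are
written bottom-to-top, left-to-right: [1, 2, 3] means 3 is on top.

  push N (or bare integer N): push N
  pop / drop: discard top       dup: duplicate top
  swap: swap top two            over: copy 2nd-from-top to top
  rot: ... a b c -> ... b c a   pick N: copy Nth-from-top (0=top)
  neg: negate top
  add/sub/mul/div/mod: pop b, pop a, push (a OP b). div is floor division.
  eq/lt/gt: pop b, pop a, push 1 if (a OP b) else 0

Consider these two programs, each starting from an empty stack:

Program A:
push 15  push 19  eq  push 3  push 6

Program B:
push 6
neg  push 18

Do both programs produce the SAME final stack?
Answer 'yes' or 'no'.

Program A trace:
  After 'push 15': [15]
  After 'push 19': [15, 19]
  After 'eq': [0]
  After 'push 3': [0, 3]
  After 'push 6': [0, 3, 6]
Program A final stack: [0, 3, 6]

Program B trace:
  After 'push 6': [6]
  After 'neg': [-6]
  After 'push 18': [-6, 18]
Program B final stack: [-6, 18]
Same: no

Answer: no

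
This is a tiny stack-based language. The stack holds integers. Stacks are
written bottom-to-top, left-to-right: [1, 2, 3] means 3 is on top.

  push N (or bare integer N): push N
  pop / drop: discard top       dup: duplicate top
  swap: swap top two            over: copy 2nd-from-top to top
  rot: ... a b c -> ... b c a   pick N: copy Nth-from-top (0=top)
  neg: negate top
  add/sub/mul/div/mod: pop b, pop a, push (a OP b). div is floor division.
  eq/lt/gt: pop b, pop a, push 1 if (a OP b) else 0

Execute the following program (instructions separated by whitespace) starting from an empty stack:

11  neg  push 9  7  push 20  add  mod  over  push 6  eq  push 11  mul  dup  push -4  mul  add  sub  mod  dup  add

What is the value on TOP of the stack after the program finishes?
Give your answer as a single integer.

After 'push 11': [11]
After 'neg': [-11]
After 'push 9': [-11, 9]
After 'push 7': [-11, 9, 7]
After 'push 20': [-11, 9, 7, 20]
After 'add': [-11, 9, 27]
After 'mod': [-11, 9]
After 'over': [-11, 9, -11]
After 'push 6': [-11, 9, -11, 6]
After 'eq': [-11, 9, 0]
After 'push 11': [-11, 9, 0, 11]
After 'mul': [-11, 9, 0]
After 'dup': [-11, 9, 0, 0]
After 'push -4': [-11, 9, 0, 0, -4]
After 'mul': [-11, 9, 0, 0]
After 'add': [-11, 9, 0]
After 'sub': [-11, 9]
After 'mod': [7]
After 'dup': [7, 7]
After 'add': [14]

Answer: 14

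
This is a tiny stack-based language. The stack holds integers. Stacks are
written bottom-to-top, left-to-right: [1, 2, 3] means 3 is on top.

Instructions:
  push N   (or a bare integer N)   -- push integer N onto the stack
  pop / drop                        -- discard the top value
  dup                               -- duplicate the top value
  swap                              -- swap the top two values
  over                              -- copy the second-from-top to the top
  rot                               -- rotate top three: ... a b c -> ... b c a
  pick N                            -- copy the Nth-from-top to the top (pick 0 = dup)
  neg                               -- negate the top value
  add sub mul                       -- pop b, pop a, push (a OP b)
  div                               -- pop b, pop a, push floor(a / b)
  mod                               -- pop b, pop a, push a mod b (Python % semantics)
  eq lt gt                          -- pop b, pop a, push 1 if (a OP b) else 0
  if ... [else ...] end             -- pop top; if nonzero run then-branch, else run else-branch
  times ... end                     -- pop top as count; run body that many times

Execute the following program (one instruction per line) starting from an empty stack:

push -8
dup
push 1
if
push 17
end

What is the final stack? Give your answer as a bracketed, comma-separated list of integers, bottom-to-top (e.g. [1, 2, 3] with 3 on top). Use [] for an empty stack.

After 'push -8': [-8]
After 'dup': [-8, -8]
After 'push 1': [-8, -8, 1]
After 'if': [-8, -8]
After 'push 17': [-8, -8, 17]

Answer: [-8, -8, 17]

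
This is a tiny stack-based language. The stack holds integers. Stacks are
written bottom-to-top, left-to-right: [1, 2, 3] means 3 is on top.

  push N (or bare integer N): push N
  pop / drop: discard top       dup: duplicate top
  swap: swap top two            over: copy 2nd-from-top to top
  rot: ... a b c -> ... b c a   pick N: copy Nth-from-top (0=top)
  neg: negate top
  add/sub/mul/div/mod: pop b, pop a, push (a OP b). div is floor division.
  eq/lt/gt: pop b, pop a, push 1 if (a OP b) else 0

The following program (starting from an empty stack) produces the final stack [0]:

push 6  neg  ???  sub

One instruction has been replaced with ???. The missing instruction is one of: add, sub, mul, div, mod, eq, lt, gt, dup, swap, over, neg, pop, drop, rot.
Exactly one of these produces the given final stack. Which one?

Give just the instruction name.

Answer: dup

Derivation:
Stack before ???: [-6]
Stack after ???:  [-6, -6]
The instruction that transforms [-6] -> [-6, -6] is: dup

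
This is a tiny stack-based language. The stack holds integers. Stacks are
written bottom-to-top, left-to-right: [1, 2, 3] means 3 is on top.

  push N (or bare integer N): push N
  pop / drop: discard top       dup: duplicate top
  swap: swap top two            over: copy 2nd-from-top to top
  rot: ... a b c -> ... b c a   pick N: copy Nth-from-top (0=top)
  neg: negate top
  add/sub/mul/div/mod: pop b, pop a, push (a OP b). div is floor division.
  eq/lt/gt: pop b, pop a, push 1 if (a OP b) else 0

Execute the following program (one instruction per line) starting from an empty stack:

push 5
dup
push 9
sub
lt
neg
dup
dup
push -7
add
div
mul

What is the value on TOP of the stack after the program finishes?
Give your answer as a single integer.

After 'push 5': [5]
After 'dup': [5, 5]
After 'push 9': [5, 5, 9]
After 'sub': [5, -4]
After 'lt': [0]
After 'neg': [0]
After 'dup': [0, 0]
After 'dup': [0, 0, 0]
After 'push -7': [0, 0, 0, -7]
After 'add': [0, 0, -7]
After 'div': [0, 0]
After 'mul': [0]

Answer: 0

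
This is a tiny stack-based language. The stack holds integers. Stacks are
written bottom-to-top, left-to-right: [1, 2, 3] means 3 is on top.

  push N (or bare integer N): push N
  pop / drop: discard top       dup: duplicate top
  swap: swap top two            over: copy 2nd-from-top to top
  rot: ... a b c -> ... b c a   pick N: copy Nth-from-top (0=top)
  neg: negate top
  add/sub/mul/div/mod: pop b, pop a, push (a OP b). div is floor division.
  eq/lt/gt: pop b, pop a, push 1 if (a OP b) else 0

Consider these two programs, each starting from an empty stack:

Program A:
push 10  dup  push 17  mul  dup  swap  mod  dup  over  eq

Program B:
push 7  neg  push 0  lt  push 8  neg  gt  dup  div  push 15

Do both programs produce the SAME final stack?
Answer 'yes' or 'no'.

Program A trace:
  After 'push 10': [10]
  After 'dup': [10, 10]
  After 'push 17': [10, 10, 17]
  After 'mul': [10, 170]
  After 'dup': [10, 170, 170]
  After 'swap': [10, 170, 170]
  After 'mod': [10, 0]
  After 'dup': [10, 0, 0]
  After 'over': [10, 0, 0, 0]
  After 'eq': [10, 0, 1]
Program A final stack: [10, 0, 1]

Program B trace:
  After 'push 7': [7]
  After 'neg': [-7]
  After 'push 0': [-7, 0]
  After 'lt': [1]
  After 'push 8': [1, 8]
  After 'neg': [1, -8]
  After 'gt': [1]
  After 'dup': [1, 1]
  After 'div': [1]
  After 'push 15': [1, 15]
Program B final stack: [1, 15]
Same: no

Answer: no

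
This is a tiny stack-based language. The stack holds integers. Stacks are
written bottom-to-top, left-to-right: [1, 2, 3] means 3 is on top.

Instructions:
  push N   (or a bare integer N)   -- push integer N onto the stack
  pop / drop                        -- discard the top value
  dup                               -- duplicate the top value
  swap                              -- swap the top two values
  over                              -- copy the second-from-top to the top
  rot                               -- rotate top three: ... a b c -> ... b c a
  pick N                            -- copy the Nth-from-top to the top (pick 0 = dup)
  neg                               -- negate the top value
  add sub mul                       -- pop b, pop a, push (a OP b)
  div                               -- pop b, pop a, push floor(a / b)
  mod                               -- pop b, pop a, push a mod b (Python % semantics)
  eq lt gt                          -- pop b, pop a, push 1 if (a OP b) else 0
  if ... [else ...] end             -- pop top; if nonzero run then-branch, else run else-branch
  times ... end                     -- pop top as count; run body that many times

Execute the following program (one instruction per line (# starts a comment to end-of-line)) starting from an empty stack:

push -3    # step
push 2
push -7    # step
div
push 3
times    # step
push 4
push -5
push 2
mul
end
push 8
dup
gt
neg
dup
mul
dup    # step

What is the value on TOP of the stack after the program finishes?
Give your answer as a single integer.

Answer: 0

Derivation:
After 'push -3': [-3]
After 'push 2': [-3, 2]
After 'push -7': [-3, 2, -7]
After 'div': [-3, -1]
After 'push 3': [-3, -1, 3]
After 'times': [-3, -1]
After 'push 4': [-3, -1, 4]
After 'push -5': [-3, -1, 4, -5]
After 'push 2': [-3, -1, 4, -5, 2]
After 'mul': [-3, -1, 4, -10]
  ...
After 'push -5': [-3, -1, 4, -10, 4, -10, 4, -5]
After 'push 2': [-3, -1, 4, -10, 4, -10, 4, -5, 2]
After 'mul': [-3, -1, 4, -10, 4, -10, 4, -10]
After 'push 8': [-3, -1, 4, -10, 4, -10, 4, -10, 8]
After 'dup': [-3, -1, 4, -10, 4, -10, 4, -10, 8, 8]
After 'gt': [-3, -1, 4, -10, 4, -10, 4, -10, 0]
After 'neg': [-3, -1, 4, -10, 4, -10, 4, -10, 0]
After 'dup': [-3, -1, 4, -10, 4, -10, 4, -10, 0, 0]
After 'mul': [-3, -1, 4, -10, 4, -10, 4, -10, 0]
After 'dup': [-3, -1, 4, -10, 4, -10, 4, -10, 0, 0]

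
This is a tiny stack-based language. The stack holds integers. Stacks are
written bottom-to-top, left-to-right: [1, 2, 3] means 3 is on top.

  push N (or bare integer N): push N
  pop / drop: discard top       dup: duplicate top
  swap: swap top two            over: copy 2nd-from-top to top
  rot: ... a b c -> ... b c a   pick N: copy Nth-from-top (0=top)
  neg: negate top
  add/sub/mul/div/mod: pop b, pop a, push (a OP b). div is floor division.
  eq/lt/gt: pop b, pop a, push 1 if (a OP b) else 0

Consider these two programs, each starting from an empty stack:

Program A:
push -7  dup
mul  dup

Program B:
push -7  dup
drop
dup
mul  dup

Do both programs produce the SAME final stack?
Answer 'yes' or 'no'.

Answer: yes

Derivation:
Program A trace:
  After 'push -7': [-7]
  After 'dup': [-7, -7]
  After 'mul': [49]
  After 'dup': [49, 49]
Program A final stack: [49, 49]

Program B trace:
  After 'push -7': [-7]
  After 'dup': [-7, -7]
  After 'drop': [-7]
  After 'dup': [-7, -7]
  After 'mul': [49]
  After 'dup': [49, 49]
Program B final stack: [49, 49]
Same: yes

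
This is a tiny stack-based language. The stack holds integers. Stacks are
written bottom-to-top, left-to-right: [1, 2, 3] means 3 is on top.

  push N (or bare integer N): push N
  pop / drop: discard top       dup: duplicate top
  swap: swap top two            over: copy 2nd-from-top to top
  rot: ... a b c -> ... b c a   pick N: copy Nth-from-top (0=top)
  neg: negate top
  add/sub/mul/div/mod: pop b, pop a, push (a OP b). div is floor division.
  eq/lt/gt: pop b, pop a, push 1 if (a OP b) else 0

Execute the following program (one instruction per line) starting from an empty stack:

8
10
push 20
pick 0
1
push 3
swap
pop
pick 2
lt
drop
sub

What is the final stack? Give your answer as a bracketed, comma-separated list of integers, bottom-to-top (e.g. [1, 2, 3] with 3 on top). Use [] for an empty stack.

Answer: [8, 10, 0]

Derivation:
After 'push 8': [8]
After 'push 10': [8, 10]
After 'push 20': [8, 10, 20]
After 'pick 0': [8, 10, 20, 20]
After 'push 1': [8, 10, 20, 20, 1]
After 'push 3': [8, 10, 20, 20, 1, 3]
After 'swap': [8, 10, 20, 20, 3, 1]
After 'pop': [8, 10, 20, 20, 3]
After 'pick 2': [8, 10, 20, 20, 3, 20]
After 'lt': [8, 10, 20, 20, 1]
After 'drop': [8, 10, 20, 20]
After 'sub': [8, 10, 0]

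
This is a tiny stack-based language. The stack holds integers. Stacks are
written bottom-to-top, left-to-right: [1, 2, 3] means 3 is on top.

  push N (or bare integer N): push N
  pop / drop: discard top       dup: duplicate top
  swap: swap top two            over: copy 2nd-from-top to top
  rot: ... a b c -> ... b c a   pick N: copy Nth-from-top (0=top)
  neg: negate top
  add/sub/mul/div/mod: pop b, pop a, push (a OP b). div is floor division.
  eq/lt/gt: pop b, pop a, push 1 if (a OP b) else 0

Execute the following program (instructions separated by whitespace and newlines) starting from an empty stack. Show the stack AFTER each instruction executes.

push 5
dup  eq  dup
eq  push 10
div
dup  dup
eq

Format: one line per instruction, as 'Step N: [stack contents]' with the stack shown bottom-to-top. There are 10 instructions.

Step 1: [5]
Step 2: [5, 5]
Step 3: [1]
Step 4: [1, 1]
Step 5: [1]
Step 6: [1, 10]
Step 7: [0]
Step 8: [0, 0]
Step 9: [0, 0, 0]
Step 10: [0, 1]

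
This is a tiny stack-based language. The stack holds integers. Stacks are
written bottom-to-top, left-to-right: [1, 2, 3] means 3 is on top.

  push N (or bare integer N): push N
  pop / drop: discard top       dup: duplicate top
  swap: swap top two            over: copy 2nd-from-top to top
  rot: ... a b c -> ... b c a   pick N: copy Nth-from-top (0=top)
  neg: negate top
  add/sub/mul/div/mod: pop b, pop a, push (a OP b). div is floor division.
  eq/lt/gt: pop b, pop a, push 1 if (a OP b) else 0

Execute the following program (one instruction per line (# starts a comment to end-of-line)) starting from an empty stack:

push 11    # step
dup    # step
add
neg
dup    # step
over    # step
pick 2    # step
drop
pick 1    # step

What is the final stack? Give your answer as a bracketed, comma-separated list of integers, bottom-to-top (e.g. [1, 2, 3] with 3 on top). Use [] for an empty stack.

After 'push 11': [11]
After 'dup': [11, 11]
After 'add': [22]
After 'neg': [-22]
After 'dup': [-22, -22]
After 'over': [-22, -22, -22]
After 'pick 2': [-22, -22, -22, -22]
After 'drop': [-22, -22, -22]
After 'pick 1': [-22, -22, -22, -22]

Answer: [-22, -22, -22, -22]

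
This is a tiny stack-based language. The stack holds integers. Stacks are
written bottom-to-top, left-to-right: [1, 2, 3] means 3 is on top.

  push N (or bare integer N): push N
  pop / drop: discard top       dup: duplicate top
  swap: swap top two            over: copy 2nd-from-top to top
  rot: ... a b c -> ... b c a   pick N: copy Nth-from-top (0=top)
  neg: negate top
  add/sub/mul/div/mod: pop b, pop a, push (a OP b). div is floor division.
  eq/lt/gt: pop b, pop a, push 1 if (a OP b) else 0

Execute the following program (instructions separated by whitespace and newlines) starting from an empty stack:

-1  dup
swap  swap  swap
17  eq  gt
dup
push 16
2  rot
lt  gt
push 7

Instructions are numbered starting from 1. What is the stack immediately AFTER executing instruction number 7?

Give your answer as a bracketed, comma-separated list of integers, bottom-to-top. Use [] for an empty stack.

Answer: [-1, 0]

Derivation:
Step 1 ('-1'): [-1]
Step 2 ('dup'): [-1, -1]
Step 3 ('swap'): [-1, -1]
Step 4 ('swap'): [-1, -1]
Step 5 ('swap'): [-1, -1]
Step 6 ('17'): [-1, -1, 17]
Step 7 ('eq'): [-1, 0]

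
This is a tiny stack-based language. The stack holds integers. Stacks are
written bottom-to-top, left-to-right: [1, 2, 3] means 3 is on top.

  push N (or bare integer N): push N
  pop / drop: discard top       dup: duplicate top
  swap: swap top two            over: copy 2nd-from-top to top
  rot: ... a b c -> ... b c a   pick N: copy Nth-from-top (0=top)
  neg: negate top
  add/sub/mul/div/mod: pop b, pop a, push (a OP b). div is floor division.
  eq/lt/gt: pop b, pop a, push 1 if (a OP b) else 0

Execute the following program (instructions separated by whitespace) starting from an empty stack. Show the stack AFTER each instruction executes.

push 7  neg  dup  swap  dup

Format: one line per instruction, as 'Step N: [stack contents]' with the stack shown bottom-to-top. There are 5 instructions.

Step 1: [7]
Step 2: [-7]
Step 3: [-7, -7]
Step 4: [-7, -7]
Step 5: [-7, -7, -7]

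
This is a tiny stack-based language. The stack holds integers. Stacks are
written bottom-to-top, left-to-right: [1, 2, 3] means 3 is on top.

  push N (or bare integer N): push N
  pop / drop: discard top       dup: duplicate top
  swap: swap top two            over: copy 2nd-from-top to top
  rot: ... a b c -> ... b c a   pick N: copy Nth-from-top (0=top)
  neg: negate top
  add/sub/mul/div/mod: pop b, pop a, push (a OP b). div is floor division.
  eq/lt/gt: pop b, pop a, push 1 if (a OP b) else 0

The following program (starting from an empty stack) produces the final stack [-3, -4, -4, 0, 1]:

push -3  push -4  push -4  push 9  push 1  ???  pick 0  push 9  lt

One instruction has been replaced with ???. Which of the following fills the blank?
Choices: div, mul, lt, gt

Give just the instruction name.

Answer: lt

Derivation:
Stack before ???: [-3, -4, -4, 9, 1]
Stack after ???:  [-3, -4, -4, 0]
Checking each choice:
  div: produces [-3, -4, -4, 9, 0]
  mul: produces [-3, -4, -4, 9, 0]
  lt: MATCH
  gt: produces [-3, -4, -4, 1, 1]


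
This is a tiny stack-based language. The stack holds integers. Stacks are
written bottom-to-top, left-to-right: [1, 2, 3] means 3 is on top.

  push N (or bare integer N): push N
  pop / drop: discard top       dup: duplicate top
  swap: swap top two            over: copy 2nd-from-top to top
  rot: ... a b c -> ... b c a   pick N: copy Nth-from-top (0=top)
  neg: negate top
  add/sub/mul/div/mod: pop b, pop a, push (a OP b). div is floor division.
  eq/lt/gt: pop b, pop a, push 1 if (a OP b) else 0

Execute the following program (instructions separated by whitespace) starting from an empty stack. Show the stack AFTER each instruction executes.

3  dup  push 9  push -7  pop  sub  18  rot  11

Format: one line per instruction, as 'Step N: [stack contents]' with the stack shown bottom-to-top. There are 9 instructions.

Step 1: [3]
Step 2: [3, 3]
Step 3: [3, 3, 9]
Step 4: [3, 3, 9, -7]
Step 5: [3, 3, 9]
Step 6: [3, -6]
Step 7: [3, -6, 18]
Step 8: [-6, 18, 3]
Step 9: [-6, 18, 3, 11]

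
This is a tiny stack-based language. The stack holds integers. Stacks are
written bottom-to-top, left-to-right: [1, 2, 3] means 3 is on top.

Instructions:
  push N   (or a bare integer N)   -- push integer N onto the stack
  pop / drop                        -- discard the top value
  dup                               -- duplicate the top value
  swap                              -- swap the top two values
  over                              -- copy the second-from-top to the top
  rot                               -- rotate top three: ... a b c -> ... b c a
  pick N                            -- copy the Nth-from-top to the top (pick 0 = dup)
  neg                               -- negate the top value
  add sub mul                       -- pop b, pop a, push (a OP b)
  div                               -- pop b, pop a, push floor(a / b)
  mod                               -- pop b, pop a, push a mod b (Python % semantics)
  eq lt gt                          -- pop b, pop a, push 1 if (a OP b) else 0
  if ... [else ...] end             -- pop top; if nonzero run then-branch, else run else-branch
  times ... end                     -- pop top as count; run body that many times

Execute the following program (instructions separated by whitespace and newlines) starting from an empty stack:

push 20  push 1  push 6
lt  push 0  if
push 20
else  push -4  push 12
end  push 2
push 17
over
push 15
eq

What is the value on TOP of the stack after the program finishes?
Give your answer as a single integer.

After 'push 20': [20]
After 'push 1': [20, 1]
After 'push 6': [20, 1, 6]
After 'lt': [20, 1]
After 'push 0': [20, 1, 0]
After 'if': [20, 1]
After 'push -4': [20, 1, -4]
After 'push 12': [20, 1, -4, 12]
After 'push 2': [20, 1, -4, 12, 2]
After 'push 17': [20, 1, -4, 12, 2, 17]
After 'over': [20, 1, -4, 12, 2, 17, 2]
After 'push 15': [20, 1, -4, 12, 2, 17, 2, 15]
After 'eq': [20, 1, -4, 12, 2, 17, 0]

Answer: 0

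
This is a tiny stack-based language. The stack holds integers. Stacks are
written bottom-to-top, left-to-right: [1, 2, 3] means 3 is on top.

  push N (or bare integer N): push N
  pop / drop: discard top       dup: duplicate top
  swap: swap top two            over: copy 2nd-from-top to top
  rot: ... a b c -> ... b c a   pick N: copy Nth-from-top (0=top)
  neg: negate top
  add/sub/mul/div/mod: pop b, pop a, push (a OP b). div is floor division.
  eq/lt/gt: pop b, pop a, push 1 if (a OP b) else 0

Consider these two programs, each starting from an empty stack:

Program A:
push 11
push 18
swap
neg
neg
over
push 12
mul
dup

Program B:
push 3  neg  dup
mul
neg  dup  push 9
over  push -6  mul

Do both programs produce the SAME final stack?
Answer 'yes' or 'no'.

Program A trace:
  After 'push 11': [11]
  After 'push 18': [11, 18]
  After 'swap': [18, 11]
  After 'neg': [18, -11]
  After 'neg': [18, 11]
  After 'over': [18, 11, 18]
  After 'push 12': [18, 11, 18, 12]
  After 'mul': [18, 11, 216]
  After 'dup': [18, 11, 216, 216]
Program A final stack: [18, 11, 216, 216]

Program B trace:
  After 'push 3': [3]
  After 'neg': [-3]
  After 'dup': [-3, -3]
  After 'mul': [9]
  After 'neg': [-9]
  After 'dup': [-9, -9]
  After 'push 9': [-9, -9, 9]
  After 'over': [-9, -9, 9, -9]
  After 'push -6': [-9, -9, 9, -9, -6]
  After 'mul': [-9, -9, 9, 54]
Program B final stack: [-9, -9, 9, 54]
Same: no

Answer: no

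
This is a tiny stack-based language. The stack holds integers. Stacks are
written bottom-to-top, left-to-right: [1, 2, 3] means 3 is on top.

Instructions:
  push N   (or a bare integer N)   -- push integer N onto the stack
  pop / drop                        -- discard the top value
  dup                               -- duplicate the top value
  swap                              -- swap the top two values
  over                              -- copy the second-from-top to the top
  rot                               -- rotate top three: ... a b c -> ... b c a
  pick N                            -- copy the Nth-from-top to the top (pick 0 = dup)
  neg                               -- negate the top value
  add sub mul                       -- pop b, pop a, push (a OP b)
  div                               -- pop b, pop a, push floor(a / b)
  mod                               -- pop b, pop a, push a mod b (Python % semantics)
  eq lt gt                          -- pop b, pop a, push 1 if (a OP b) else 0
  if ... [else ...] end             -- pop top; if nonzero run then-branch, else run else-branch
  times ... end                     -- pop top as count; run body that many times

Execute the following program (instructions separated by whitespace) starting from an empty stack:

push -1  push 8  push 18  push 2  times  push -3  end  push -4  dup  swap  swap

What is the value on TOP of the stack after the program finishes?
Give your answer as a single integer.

Answer: -4

Derivation:
After 'push -1': [-1]
After 'push 8': [-1, 8]
After 'push 18': [-1, 8, 18]
After 'push 2': [-1, 8, 18, 2]
After 'times': [-1, 8, 18]
After 'push -3': [-1, 8, 18, -3]
After 'push -3': [-1, 8, 18, -3, -3]
After 'push -4': [-1, 8, 18, -3, -3, -4]
After 'dup': [-1, 8, 18, -3, -3, -4, -4]
After 'swap': [-1, 8, 18, -3, -3, -4, -4]
After 'swap': [-1, 8, 18, -3, -3, -4, -4]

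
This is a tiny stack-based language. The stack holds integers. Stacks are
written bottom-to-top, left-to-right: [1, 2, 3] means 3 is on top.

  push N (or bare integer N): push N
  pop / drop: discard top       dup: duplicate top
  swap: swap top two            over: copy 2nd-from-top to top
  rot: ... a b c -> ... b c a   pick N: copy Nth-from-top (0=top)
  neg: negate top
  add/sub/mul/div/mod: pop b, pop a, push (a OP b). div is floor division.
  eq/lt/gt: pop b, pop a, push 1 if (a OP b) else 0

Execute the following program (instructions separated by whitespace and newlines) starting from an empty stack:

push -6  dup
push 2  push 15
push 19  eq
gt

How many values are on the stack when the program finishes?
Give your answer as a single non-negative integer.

Answer: 3

Derivation:
After 'push -6': stack = [-6] (depth 1)
After 'dup': stack = [-6, -6] (depth 2)
After 'push 2': stack = [-6, -6, 2] (depth 3)
After 'push 15': stack = [-6, -6, 2, 15] (depth 4)
After 'push 19': stack = [-6, -6, 2, 15, 19] (depth 5)
After 'eq': stack = [-6, -6, 2, 0] (depth 4)
After 'gt': stack = [-6, -6, 1] (depth 3)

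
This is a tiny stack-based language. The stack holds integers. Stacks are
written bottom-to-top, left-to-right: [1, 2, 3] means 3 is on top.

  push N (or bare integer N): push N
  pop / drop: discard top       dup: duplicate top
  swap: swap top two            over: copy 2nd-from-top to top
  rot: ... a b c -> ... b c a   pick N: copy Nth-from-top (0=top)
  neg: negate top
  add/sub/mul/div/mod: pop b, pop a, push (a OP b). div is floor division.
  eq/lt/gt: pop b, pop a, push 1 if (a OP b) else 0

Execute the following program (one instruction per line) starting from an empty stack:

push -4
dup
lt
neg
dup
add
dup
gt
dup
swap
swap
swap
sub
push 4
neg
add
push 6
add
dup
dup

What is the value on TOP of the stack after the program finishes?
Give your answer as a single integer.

Answer: 2

Derivation:
After 'push -4': [-4]
After 'dup': [-4, -4]
After 'lt': [0]
After 'neg': [0]
After 'dup': [0, 0]
After 'add': [0]
After 'dup': [0, 0]
After 'gt': [0]
After 'dup': [0, 0]
After 'swap': [0, 0]
After 'swap': [0, 0]
After 'swap': [0, 0]
After 'sub': [0]
After 'push 4': [0, 4]
After 'neg': [0, -4]
After 'add': [-4]
After 'push 6': [-4, 6]
After 'add': [2]
After 'dup': [2, 2]
After 'dup': [2, 2, 2]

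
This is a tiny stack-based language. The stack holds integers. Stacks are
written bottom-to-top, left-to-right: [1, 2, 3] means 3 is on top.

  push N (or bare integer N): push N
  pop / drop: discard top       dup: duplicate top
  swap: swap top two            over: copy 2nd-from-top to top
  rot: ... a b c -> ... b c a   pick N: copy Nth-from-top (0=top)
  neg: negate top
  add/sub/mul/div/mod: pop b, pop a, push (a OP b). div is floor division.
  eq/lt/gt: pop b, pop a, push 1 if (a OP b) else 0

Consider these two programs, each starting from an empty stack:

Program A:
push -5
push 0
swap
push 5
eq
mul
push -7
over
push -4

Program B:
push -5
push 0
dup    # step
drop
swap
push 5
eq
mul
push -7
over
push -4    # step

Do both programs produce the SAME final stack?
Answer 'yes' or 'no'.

Program A trace:
  After 'push -5': [-5]
  After 'push 0': [-5, 0]
  After 'swap': [0, -5]
  After 'push 5': [0, -5, 5]
  After 'eq': [0, 0]
  After 'mul': [0]
  After 'push -7': [0, -7]
  After 'over': [0, -7, 0]
  After 'push -4': [0, -7, 0, -4]
Program A final stack: [0, -7, 0, -4]

Program B trace:
  After 'push -5': [-5]
  After 'push 0': [-5, 0]
  After 'dup': [-5, 0, 0]
  After 'drop': [-5, 0]
  After 'swap': [0, -5]
  After 'push 5': [0, -5, 5]
  After 'eq': [0, 0]
  After 'mul': [0]
  After 'push -7': [0, -7]
  After 'over': [0, -7, 0]
  After 'push -4': [0, -7, 0, -4]
Program B final stack: [0, -7, 0, -4]
Same: yes

Answer: yes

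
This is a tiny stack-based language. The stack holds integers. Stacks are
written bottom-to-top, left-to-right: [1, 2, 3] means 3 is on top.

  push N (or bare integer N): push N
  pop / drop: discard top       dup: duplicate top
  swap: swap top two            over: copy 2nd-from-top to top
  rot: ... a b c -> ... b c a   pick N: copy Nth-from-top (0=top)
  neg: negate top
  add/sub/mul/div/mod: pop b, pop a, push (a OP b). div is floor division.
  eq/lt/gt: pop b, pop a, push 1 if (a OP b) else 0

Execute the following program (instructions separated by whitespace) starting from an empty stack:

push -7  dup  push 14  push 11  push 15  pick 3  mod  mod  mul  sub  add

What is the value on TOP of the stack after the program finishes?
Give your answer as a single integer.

Answer: 0

Derivation:
After 'push -7': [-7]
After 'dup': [-7, -7]
After 'push 14': [-7, -7, 14]
After 'push 11': [-7, -7, 14, 11]
After 'push 15': [-7, -7, 14, 11, 15]
After 'pick 3': [-7, -7, 14, 11, 15, -7]
After 'mod': [-7, -7, 14, 11, -6]
After 'mod': [-7, -7, 14, -1]
After 'mul': [-7, -7, -14]
After 'sub': [-7, 7]
After 'add': [0]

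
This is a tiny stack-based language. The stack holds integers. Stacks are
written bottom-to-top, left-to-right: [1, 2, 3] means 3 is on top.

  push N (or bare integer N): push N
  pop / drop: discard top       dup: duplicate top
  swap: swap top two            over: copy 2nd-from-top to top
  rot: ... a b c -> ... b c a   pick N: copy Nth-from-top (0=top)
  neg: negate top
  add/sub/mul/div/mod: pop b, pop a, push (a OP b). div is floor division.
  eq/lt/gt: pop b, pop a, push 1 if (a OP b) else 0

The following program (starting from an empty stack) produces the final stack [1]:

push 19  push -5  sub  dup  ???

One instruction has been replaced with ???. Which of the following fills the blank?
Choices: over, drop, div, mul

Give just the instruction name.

Answer: div

Derivation:
Stack before ???: [24, 24]
Stack after ???:  [1]
Checking each choice:
  over: produces [24, 24, 24]
  drop: produces [24]
  div: MATCH
  mul: produces [576]


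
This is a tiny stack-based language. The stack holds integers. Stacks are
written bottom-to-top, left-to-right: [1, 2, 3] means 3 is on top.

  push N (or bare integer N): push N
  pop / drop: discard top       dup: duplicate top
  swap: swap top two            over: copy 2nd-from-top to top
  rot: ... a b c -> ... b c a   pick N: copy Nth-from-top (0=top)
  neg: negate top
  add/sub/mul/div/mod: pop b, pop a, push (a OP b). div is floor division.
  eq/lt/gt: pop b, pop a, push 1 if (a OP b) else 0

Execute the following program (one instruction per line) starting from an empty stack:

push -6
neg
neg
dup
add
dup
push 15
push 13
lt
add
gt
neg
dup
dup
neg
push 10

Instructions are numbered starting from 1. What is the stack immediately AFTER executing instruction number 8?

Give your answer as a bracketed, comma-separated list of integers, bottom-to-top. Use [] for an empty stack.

Step 1 ('push -6'): [-6]
Step 2 ('neg'): [6]
Step 3 ('neg'): [-6]
Step 4 ('dup'): [-6, -6]
Step 5 ('add'): [-12]
Step 6 ('dup'): [-12, -12]
Step 7 ('push 15'): [-12, -12, 15]
Step 8 ('push 13'): [-12, -12, 15, 13]

Answer: [-12, -12, 15, 13]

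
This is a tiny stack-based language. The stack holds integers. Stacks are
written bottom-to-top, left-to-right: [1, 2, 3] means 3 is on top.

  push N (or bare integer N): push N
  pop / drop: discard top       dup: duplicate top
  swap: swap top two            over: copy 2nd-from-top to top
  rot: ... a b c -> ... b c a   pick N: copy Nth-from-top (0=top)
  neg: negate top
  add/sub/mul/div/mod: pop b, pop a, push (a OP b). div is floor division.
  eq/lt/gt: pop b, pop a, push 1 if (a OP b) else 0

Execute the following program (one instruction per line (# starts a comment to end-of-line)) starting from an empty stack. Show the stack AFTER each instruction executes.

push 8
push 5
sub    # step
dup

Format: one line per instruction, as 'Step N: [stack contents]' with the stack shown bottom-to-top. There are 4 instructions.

Step 1: [8]
Step 2: [8, 5]
Step 3: [3]
Step 4: [3, 3]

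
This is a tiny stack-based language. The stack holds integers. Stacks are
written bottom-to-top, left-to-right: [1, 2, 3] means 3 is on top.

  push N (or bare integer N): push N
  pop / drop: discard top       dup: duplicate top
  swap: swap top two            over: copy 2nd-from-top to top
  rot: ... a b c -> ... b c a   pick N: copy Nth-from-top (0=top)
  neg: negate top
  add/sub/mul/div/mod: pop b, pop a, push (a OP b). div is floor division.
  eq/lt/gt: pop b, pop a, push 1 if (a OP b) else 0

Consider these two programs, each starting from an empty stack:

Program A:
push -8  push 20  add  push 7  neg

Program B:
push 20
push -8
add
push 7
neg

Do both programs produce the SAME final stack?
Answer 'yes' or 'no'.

Program A trace:
  After 'push -8': [-8]
  After 'push 20': [-8, 20]
  After 'add': [12]
  After 'push 7': [12, 7]
  After 'neg': [12, -7]
Program A final stack: [12, -7]

Program B trace:
  After 'push 20': [20]
  After 'push -8': [20, -8]
  After 'add': [12]
  After 'push 7': [12, 7]
  After 'neg': [12, -7]
Program B final stack: [12, -7]
Same: yes

Answer: yes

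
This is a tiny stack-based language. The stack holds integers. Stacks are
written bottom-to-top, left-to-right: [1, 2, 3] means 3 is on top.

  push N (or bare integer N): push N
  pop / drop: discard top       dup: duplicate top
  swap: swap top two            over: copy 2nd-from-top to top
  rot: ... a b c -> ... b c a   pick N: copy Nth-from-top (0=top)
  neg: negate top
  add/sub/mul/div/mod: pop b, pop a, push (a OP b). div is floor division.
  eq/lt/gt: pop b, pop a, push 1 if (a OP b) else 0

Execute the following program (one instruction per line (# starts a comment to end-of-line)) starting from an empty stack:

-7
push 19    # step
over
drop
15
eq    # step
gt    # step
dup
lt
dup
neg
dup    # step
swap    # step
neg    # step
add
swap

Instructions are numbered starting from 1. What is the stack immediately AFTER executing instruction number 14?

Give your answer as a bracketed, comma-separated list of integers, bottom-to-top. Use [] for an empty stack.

Step 1 ('-7'): [-7]
Step 2 ('push 19'): [-7, 19]
Step 3 ('over'): [-7, 19, -7]
Step 4 ('drop'): [-7, 19]
Step 5 ('15'): [-7, 19, 15]
Step 6 ('eq'): [-7, 0]
Step 7 ('gt'): [0]
Step 8 ('dup'): [0, 0]
Step 9 ('lt'): [0]
Step 10 ('dup'): [0, 0]
Step 11 ('neg'): [0, 0]
Step 12 ('dup'): [0, 0, 0]
Step 13 ('swap'): [0, 0, 0]
Step 14 ('neg'): [0, 0, 0]

Answer: [0, 0, 0]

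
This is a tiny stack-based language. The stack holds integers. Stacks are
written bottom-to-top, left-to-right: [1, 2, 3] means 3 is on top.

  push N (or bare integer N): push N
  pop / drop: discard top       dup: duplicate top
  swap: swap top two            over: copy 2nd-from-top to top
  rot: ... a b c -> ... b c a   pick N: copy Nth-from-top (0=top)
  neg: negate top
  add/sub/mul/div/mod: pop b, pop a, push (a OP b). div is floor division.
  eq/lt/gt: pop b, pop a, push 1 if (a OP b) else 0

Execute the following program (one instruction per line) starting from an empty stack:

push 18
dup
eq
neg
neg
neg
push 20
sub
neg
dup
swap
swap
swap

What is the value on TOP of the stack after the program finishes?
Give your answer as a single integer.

After 'push 18': [18]
After 'dup': [18, 18]
After 'eq': [1]
After 'neg': [-1]
After 'neg': [1]
After 'neg': [-1]
After 'push 20': [-1, 20]
After 'sub': [-21]
After 'neg': [21]
After 'dup': [21, 21]
After 'swap': [21, 21]
After 'swap': [21, 21]
After 'swap': [21, 21]

Answer: 21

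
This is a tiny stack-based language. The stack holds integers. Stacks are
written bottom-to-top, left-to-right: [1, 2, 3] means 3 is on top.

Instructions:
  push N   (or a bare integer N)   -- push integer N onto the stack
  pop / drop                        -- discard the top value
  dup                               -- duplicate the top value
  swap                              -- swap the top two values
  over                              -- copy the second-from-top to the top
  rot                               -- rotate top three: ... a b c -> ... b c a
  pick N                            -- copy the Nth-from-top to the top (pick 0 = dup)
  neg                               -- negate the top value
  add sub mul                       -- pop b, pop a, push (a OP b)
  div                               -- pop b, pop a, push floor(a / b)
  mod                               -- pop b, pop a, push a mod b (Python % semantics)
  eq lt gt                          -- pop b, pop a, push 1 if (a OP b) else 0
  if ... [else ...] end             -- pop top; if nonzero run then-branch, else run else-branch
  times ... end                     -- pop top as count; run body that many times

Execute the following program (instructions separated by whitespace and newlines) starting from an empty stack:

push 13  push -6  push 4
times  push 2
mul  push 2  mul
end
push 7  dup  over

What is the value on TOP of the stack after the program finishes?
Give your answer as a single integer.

Answer: 7

Derivation:
After 'push 13': [13]
After 'push -6': [13, -6]
After 'push 4': [13, -6, 4]
After 'times': [13, -6]
After 'push 2': [13, -6, 2]
After 'mul': [13, -12]
After 'push 2': [13, -12, 2]
After 'mul': [13, -24]
After 'push 2': [13, -24, 2]
After 'mul': [13, -48]
  ...
After 'mul': [13, -192]
After 'push 2': [13, -192, 2]
After 'mul': [13, -384]
After 'push 2': [13, -384, 2]
After 'mul': [13, -768]
After 'push 2': [13, -768, 2]
After 'mul': [13, -1536]
After 'push 7': [13, -1536, 7]
After 'dup': [13, -1536, 7, 7]
After 'over': [13, -1536, 7, 7, 7]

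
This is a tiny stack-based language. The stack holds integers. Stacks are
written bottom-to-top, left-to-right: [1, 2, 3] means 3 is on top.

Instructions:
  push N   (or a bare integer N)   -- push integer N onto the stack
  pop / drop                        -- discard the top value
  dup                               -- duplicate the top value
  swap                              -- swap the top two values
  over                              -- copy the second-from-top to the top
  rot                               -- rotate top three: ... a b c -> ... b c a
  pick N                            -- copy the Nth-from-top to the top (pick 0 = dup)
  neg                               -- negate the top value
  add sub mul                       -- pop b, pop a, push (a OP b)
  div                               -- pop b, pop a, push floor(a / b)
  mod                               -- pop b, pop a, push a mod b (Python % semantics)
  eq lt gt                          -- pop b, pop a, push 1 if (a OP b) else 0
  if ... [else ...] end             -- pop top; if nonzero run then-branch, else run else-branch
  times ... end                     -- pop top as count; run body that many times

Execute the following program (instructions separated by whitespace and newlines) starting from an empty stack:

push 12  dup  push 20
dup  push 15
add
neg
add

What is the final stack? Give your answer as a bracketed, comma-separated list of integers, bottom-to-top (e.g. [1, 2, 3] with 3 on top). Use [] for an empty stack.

After 'push 12': [12]
After 'dup': [12, 12]
After 'push 20': [12, 12, 20]
After 'dup': [12, 12, 20, 20]
After 'push 15': [12, 12, 20, 20, 15]
After 'add': [12, 12, 20, 35]
After 'neg': [12, 12, 20, -35]
After 'add': [12, 12, -15]

Answer: [12, 12, -15]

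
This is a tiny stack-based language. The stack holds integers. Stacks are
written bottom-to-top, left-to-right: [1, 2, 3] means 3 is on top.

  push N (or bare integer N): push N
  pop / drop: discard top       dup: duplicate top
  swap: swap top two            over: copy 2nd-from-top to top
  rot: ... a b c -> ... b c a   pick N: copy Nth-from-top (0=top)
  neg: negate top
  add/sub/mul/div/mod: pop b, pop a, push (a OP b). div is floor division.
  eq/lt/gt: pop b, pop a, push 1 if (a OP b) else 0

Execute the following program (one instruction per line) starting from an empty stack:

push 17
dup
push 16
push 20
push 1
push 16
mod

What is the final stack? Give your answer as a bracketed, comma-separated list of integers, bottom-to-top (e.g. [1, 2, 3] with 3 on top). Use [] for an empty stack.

After 'push 17': [17]
After 'dup': [17, 17]
After 'push 16': [17, 17, 16]
After 'push 20': [17, 17, 16, 20]
After 'push 1': [17, 17, 16, 20, 1]
After 'push 16': [17, 17, 16, 20, 1, 16]
After 'mod': [17, 17, 16, 20, 1]

Answer: [17, 17, 16, 20, 1]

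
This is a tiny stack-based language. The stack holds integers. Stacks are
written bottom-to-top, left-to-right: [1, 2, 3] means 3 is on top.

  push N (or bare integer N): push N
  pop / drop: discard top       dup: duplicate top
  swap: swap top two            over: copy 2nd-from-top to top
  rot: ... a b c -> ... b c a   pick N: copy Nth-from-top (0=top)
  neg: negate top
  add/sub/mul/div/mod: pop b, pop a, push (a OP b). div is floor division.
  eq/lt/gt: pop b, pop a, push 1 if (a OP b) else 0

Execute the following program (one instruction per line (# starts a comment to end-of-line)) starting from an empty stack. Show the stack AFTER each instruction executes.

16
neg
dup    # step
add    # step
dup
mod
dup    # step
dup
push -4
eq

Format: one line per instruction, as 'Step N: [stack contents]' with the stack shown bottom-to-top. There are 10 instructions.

Step 1: [16]
Step 2: [-16]
Step 3: [-16, -16]
Step 4: [-32]
Step 5: [-32, -32]
Step 6: [0]
Step 7: [0, 0]
Step 8: [0, 0, 0]
Step 9: [0, 0, 0, -4]
Step 10: [0, 0, 0]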